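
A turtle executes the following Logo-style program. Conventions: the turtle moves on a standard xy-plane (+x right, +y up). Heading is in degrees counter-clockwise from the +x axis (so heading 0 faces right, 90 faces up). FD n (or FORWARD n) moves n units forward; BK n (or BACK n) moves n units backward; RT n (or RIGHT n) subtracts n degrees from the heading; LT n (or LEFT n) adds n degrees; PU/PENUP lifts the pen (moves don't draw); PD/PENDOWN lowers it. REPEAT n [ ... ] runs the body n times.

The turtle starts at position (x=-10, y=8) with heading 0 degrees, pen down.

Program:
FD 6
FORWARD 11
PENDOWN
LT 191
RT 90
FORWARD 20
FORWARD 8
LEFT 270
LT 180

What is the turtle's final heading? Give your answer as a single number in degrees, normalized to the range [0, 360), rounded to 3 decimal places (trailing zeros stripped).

Answer: 191

Derivation:
Executing turtle program step by step:
Start: pos=(-10,8), heading=0, pen down
FD 6: (-10,8) -> (-4,8) [heading=0, draw]
FD 11: (-4,8) -> (7,8) [heading=0, draw]
PD: pen down
LT 191: heading 0 -> 191
RT 90: heading 191 -> 101
FD 20: (7,8) -> (3.184,27.633) [heading=101, draw]
FD 8: (3.184,27.633) -> (1.657,35.486) [heading=101, draw]
LT 270: heading 101 -> 11
LT 180: heading 11 -> 191
Final: pos=(1.657,35.486), heading=191, 4 segment(s) drawn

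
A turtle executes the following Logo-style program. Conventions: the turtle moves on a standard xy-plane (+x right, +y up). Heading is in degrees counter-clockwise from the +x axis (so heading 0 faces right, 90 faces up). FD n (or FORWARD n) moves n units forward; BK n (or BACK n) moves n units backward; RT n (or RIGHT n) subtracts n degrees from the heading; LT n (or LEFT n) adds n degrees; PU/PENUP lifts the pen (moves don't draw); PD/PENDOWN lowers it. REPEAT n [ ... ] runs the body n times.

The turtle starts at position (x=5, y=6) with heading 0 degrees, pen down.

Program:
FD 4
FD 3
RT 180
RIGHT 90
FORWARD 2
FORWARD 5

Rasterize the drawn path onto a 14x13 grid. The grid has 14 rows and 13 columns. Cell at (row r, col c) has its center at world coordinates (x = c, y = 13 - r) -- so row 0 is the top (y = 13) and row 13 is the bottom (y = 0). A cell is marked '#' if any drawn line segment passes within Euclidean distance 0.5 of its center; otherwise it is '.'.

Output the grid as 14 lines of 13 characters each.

Segment 0: (5,6) -> (9,6)
Segment 1: (9,6) -> (12,6)
Segment 2: (12,6) -> (12,8)
Segment 3: (12,8) -> (12,13)

Answer: ............#
............#
............#
............#
............#
............#
............#
.....########
.............
.............
.............
.............
.............
.............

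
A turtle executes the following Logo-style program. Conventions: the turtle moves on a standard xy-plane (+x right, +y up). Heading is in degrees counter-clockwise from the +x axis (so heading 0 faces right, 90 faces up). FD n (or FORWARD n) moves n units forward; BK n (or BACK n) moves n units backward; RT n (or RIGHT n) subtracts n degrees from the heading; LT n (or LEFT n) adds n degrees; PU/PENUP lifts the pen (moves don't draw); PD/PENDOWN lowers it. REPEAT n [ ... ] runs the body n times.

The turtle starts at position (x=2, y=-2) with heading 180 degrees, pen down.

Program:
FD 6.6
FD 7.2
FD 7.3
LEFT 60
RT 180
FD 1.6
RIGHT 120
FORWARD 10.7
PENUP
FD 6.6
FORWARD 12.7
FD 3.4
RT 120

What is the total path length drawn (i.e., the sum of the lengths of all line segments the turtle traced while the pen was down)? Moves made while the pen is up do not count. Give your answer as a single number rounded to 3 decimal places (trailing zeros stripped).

Answer: 33.4

Derivation:
Executing turtle program step by step:
Start: pos=(2,-2), heading=180, pen down
FD 6.6: (2,-2) -> (-4.6,-2) [heading=180, draw]
FD 7.2: (-4.6,-2) -> (-11.8,-2) [heading=180, draw]
FD 7.3: (-11.8,-2) -> (-19.1,-2) [heading=180, draw]
LT 60: heading 180 -> 240
RT 180: heading 240 -> 60
FD 1.6: (-19.1,-2) -> (-18.3,-0.614) [heading=60, draw]
RT 120: heading 60 -> 300
FD 10.7: (-18.3,-0.614) -> (-12.95,-9.881) [heading=300, draw]
PU: pen up
FD 6.6: (-12.95,-9.881) -> (-9.65,-15.597) [heading=300, move]
FD 12.7: (-9.65,-15.597) -> (-3.3,-26.595) [heading=300, move]
FD 3.4: (-3.3,-26.595) -> (-1.6,-29.54) [heading=300, move]
RT 120: heading 300 -> 180
Final: pos=(-1.6,-29.54), heading=180, 5 segment(s) drawn

Segment lengths:
  seg 1: (2,-2) -> (-4.6,-2), length = 6.6
  seg 2: (-4.6,-2) -> (-11.8,-2), length = 7.2
  seg 3: (-11.8,-2) -> (-19.1,-2), length = 7.3
  seg 4: (-19.1,-2) -> (-18.3,-0.614), length = 1.6
  seg 5: (-18.3,-0.614) -> (-12.95,-9.881), length = 10.7
Total = 33.4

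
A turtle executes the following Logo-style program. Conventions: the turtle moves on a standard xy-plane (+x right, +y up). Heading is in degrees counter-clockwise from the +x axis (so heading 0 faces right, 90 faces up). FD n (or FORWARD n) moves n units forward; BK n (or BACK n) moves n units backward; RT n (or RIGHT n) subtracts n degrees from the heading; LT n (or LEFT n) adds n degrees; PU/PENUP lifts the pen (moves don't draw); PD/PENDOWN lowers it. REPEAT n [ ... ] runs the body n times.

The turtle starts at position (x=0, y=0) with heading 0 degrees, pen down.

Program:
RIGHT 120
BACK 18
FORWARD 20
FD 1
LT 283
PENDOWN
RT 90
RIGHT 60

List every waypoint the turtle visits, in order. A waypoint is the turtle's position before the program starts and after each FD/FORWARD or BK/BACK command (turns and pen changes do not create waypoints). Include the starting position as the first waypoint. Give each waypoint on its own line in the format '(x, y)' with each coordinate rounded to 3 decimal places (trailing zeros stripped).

Answer: (0, 0)
(9, 15.588)
(-1, -1.732)
(-1.5, -2.598)

Derivation:
Executing turtle program step by step:
Start: pos=(0,0), heading=0, pen down
RT 120: heading 0 -> 240
BK 18: (0,0) -> (9,15.588) [heading=240, draw]
FD 20: (9,15.588) -> (-1,-1.732) [heading=240, draw]
FD 1: (-1,-1.732) -> (-1.5,-2.598) [heading=240, draw]
LT 283: heading 240 -> 163
PD: pen down
RT 90: heading 163 -> 73
RT 60: heading 73 -> 13
Final: pos=(-1.5,-2.598), heading=13, 3 segment(s) drawn
Waypoints (4 total):
(0, 0)
(9, 15.588)
(-1, -1.732)
(-1.5, -2.598)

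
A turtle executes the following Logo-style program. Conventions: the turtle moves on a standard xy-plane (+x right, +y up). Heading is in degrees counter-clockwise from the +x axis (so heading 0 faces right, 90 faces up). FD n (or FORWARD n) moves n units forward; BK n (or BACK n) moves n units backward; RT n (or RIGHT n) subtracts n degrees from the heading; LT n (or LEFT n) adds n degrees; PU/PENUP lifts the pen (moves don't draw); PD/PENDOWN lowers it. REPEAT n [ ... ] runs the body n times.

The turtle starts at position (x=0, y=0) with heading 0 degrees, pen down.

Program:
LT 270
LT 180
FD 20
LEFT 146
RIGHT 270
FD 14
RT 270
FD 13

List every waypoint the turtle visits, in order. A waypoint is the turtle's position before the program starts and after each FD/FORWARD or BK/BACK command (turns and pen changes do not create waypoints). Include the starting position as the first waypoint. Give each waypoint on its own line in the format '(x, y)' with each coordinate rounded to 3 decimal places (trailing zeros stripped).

Answer: (0, 0)
(0, 20)
(11.607, 12.171)
(18.876, 22.949)

Derivation:
Executing turtle program step by step:
Start: pos=(0,0), heading=0, pen down
LT 270: heading 0 -> 270
LT 180: heading 270 -> 90
FD 20: (0,0) -> (0,20) [heading=90, draw]
LT 146: heading 90 -> 236
RT 270: heading 236 -> 326
FD 14: (0,20) -> (11.607,12.171) [heading=326, draw]
RT 270: heading 326 -> 56
FD 13: (11.607,12.171) -> (18.876,22.949) [heading=56, draw]
Final: pos=(18.876,22.949), heading=56, 3 segment(s) drawn
Waypoints (4 total):
(0, 0)
(0, 20)
(11.607, 12.171)
(18.876, 22.949)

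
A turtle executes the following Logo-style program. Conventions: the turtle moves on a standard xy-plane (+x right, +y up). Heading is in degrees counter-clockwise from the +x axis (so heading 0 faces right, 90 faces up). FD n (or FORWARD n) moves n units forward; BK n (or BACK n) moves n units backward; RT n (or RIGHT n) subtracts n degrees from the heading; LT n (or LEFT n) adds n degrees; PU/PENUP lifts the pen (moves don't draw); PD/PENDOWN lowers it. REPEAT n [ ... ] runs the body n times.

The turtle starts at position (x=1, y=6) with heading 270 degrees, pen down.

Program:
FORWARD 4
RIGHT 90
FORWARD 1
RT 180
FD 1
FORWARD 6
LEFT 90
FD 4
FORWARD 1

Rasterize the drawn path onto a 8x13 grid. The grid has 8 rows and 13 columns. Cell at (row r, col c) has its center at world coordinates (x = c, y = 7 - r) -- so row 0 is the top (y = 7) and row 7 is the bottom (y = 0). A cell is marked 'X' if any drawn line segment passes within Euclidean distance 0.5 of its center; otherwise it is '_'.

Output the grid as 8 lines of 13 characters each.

Answer: _______X_____
_X_____X_____
_X_____X_____
_X_____X_____
_X_____X_____
XXXXXXXX_____
_____________
_____________

Derivation:
Segment 0: (1,6) -> (1,2)
Segment 1: (1,2) -> (-0,2)
Segment 2: (-0,2) -> (1,2)
Segment 3: (1,2) -> (7,2)
Segment 4: (7,2) -> (7,6)
Segment 5: (7,6) -> (7,7)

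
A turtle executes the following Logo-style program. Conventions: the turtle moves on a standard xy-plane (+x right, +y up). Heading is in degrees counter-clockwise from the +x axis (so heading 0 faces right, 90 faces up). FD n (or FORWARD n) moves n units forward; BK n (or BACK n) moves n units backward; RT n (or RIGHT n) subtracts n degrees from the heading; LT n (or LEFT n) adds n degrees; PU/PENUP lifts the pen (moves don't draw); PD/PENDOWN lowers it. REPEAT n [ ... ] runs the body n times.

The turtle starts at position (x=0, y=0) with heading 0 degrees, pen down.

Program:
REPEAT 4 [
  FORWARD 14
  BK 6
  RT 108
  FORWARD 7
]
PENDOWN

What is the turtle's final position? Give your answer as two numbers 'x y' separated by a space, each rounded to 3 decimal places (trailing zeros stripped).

Executing turtle program step by step:
Start: pos=(0,0), heading=0, pen down
REPEAT 4 [
  -- iteration 1/4 --
  FD 14: (0,0) -> (14,0) [heading=0, draw]
  BK 6: (14,0) -> (8,0) [heading=0, draw]
  RT 108: heading 0 -> 252
  FD 7: (8,0) -> (5.837,-6.657) [heading=252, draw]
  -- iteration 2/4 --
  FD 14: (5.837,-6.657) -> (1.511,-19.972) [heading=252, draw]
  BK 6: (1.511,-19.972) -> (3.365,-14.266) [heading=252, draw]
  RT 108: heading 252 -> 144
  FD 7: (3.365,-14.266) -> (-2.298,-10.151) [heading=144, draw]
  -- iteration 3/4 --
  FD 14: (-2.298,-10.151) -> (-13.625,-1.922) [heading=144, draw]
  BK 6: (-13.625,-1.922) -> (-8.771,-5.449) [heading=144, draw]
  RT 108: heading 144 -> 36
  FD 7: (-8.771,-5.449) -> (-3.107,-1.335) [heading=36, draw]
  -- iteration 4/4 --
  FD 14: (-3.107,-1.335) -> (8.219,6.894) [heading=36, draw]
  BK 6: (8.219,6.894) -> (3.365,3.368) [heading=36, draw]
  RT 108: heading 36 -> 288
  FD 7: (3.365,3.368) -> (5.528,-3.29) [heading=288, draw]
]
PD: pen down
Final: pos=(5.528,-3.29), heading=288, 12 segment(s) drawn

Answer: 5.528 -3.29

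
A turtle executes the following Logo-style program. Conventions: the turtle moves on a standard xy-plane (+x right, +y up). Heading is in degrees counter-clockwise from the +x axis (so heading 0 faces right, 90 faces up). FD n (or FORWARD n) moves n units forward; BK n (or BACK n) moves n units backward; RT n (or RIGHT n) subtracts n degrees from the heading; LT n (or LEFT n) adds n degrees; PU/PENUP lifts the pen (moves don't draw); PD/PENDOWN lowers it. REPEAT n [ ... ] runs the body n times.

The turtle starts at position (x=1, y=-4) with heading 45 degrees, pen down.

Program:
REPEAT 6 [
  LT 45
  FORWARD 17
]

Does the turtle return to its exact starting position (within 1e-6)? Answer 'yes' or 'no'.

Executing turtle program step by step:
Start: pos=(1,-4), heading=45, pen down
REPEAT 6 [
  -- iteration 1/6 --
  LT 45: heading 45 -> 90
  FD 17: (1,-4) -> (1,13) [heading=90, draw]
  -- iteration 2/6 --
  LT 45: heading 90 -> 135
  FD 17: (1,13) -> (-11.021,25.021) [heading=135, draw]
  -- iteration 3/6 --
  LT 45: heading 135 -> 180
  FD 17: (-11.021,25.021) -> (-28.021,25.021) [heading=180, draw]
  -- iteration 4/6 --
  LT 45: heading 180 -> 225
  FD 17: (-28.021,25.021) -> (-40.042,13) [heading=225, draw]
  -- iteration 5/6 --
  LT 45: heading 225 -> 270
  FD 17: (-40.042,13) -> (-40.042,-4) [heading=270, draw]
  -- iteration 6/6 --
  LT 45: heading 270 -> 315
  FD 17: (-40.042,-4) -> (-28.021,-16.021) [heading=315, draw]
]
Final: pos=(-28.021,-16.021), heading=315, 6 segment(s) drawn

Start position: (1, -4)
Final position: (-28.021, -16.021)
Distance = 31.412; >= 1e-6 -> NOT closed

Answer: no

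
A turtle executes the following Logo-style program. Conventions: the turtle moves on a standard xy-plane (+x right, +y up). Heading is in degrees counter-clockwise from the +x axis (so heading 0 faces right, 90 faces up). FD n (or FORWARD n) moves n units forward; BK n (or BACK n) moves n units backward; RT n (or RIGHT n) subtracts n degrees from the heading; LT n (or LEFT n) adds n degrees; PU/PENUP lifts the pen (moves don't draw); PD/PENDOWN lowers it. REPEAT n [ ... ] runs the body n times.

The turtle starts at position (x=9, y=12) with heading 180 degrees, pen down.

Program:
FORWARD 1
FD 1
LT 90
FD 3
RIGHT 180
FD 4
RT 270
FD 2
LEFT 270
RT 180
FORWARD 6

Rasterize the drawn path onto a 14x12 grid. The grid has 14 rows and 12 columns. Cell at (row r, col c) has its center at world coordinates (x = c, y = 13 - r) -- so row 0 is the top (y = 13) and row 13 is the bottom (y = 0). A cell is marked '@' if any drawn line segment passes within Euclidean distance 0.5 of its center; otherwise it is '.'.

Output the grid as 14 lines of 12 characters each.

Segment 0: (9,12) -> (8,12)
Segment 1: (8,12) -> (7,12)
Segment 2: (7,12) -> (7,9)
Segment 3: (7,9) -> (7,13)
Segment 4: (7,13) -> (5,13)
Segment 5: (5,13) -> (5,7)

Answer: .....@@@....
.....@.@@@..
.....@.@....
.....@.@....
.....@.@....
.....@......
.....@......
............
............
............
............
............
............
............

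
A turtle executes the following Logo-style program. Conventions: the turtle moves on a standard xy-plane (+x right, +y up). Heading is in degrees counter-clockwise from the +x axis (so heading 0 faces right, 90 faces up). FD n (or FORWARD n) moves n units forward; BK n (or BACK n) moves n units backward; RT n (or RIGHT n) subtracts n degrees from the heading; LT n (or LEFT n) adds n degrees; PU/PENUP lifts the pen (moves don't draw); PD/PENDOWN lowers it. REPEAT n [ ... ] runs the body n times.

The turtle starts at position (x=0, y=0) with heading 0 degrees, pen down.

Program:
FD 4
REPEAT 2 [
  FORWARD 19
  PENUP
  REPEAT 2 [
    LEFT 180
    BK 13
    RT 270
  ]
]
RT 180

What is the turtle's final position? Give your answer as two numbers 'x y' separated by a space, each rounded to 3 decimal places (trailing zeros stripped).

Answer: 4 0

Derivation:
Executing turtle program step by step:
Start: pos=(0,0), heading=0, pen down
FD 4: (0,0) -> (4,0) [heading=0, draw]
REPEAT 2 [
  -- iteration 1/2 --
  FD 19: (4,0) -> (23,0) [heading=0, draw]
  PU: pen up
  REPEAT 2 [
    -- iteration 1/2 --
    LT 180: heading 0 -> 180
    BK 13: (23,0) -> (36,0) [heading=180, move]
    RT 270: heading 180 -> 270
    -- iteration 2/2 --
    LT 180: heading 270 -> 90
    BK 13: (36,0) -> (36,-13) [heading=90, move]
    RT 270: heading 90 -> 180
  ]
  -- iteration 2/2 --
  FD 19: (36,-13) -> (17,-13) [heading=180, move]
  PU: pen up
  REPEAT 2 [
    -- iteration 1/2 --
    LT 180: heading 180 -> 0
    BK 13: (17,-13) -> (4,-13) [heading=0, move]
    RT 270: heading 0 -> 90
    -- iteration 2/2 --
    LT 180: heading 90 -> 270
    BK 13: (4,-13) -> (4,0) [heading=270, move]
    RT 270: heading 270 -> 0
  ]
]
RT 180: heading 0 -> 180
Final: pos=(4,0), heading=180, 2 segment(s) drawn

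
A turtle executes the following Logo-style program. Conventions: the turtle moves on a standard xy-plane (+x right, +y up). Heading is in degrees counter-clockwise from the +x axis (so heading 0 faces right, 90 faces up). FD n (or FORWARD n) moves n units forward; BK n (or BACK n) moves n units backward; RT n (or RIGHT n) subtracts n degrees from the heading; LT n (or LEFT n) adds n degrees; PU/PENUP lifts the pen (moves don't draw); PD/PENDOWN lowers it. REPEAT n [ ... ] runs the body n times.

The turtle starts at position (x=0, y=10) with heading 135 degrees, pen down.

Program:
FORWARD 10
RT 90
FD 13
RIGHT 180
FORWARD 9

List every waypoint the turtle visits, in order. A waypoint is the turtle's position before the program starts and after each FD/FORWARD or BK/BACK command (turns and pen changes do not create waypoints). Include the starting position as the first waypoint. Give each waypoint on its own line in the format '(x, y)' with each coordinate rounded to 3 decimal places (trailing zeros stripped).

Answer: (0, 10)
(-7.071, 17.071)
(2.121, 26.263)
(-4.243, 19.899)

Derivation:
Executing turtle program step by step:
Start: pos=(0,10), heading=135, pen down
FD 10: (0,10) -> (-7.071,17.071) [heading=135, draw]
RT 90: heading 135 -> 45
FD 13: (-7.071,17.071) -> (2.121,26.263) [heading=45, draw]
RT 180: heading 45 -> 225
FD 9: (2.121,26.263) -> (-4.243,19.899) [heading=225, draw]
Final: pos=(-4.243,19.899), heading=225, 3 segment(s) drawn
Waypoints (4 total):
(0, 10)
(-7.071, 17.071)
(2.121, 26.263)
(-4.243, 19.899)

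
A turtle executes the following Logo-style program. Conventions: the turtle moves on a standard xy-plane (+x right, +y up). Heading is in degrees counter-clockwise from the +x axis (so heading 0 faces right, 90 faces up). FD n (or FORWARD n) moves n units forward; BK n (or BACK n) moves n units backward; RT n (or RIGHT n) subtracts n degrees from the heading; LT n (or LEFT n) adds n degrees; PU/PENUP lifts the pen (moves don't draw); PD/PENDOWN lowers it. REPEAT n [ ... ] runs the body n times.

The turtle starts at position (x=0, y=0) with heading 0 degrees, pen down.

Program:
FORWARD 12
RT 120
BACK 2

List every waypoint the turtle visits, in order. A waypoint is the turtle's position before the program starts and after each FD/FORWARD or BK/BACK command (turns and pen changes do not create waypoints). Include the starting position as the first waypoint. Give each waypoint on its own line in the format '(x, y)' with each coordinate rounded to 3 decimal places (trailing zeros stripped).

Answer: (0, 0)
(12, 0)
(13, 1.732)

Derivation:
Executing turtle program step by step:
Start: pos=(0,0), heading=0, pen down
FD 12: (0,0) -> (12,0) [heading=0, draw]
RT 120: heading 0 -> 240
BK 2: (12,0) -> (13,1.732) [heading=240, draw]
Final: pos=(13,1.732), heading=240, 2 segment(s) drawn
Waypoints (3 total):
(0, 0)
(12, 0)
(13, 1.732)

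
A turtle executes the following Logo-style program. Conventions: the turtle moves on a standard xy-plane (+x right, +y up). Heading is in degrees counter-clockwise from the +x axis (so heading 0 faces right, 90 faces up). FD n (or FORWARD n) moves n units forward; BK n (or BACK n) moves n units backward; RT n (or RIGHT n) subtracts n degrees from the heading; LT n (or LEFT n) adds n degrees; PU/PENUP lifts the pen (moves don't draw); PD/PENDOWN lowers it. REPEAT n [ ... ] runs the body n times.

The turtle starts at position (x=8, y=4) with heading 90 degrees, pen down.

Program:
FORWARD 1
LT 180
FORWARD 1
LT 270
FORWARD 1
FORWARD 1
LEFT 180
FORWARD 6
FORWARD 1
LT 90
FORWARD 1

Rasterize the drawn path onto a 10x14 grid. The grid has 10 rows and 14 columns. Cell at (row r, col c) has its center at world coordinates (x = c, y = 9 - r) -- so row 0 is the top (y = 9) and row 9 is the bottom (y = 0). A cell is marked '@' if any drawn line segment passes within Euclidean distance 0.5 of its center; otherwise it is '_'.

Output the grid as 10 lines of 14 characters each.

Answer: ______________
______________
______________
______________
________@____@
______@@@@@@@@
______________
______________
______________
______________

Derivation:
Segment 0: (8,4) -> (8,5)
Segment 1: (8,5) -> (8,4)
Segment 2: (8,4) -> (7,4)
Segment 3: (7,4) -> (6,4)
Segment 4: (6,4) -> (12,4)
Segment 5: (12,4) -> (13,4)
Segment 6: (13,4) -> (13,5)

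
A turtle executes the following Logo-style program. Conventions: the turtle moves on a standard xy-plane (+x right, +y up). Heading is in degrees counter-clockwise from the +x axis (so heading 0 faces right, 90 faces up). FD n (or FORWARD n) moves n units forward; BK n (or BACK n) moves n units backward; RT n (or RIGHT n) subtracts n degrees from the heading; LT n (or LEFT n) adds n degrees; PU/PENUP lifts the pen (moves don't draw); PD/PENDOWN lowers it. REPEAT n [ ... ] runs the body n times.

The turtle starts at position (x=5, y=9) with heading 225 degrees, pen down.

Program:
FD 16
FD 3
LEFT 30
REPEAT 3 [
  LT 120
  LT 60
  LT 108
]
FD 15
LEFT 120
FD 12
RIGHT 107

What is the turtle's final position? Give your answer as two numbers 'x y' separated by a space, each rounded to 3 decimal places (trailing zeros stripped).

Answer: -7.981 9.305

Derivation:
Executing turtle program step by step:
Start: pos=(5,9), heading=225, pen down
FD 16: (5,9) -> (-6.314,-2.314) [heading=225, draw]
FD 3: (-6.314,-2.314) -> (-8.435,-4.435) [heading=225, draw]
LT 30: heading 225 -> 255
REPEAT 3 [
  -- iteration 1/3 --
  LT 120: heading 255 -> 15
  LT 60: heading 15 -> 75
  LT 108: heading 75 -> 183
  -- iteration 2/3 --
  LT 120: heading 183 -> 303
  LT 60: heading 303 -> 3
  LT 108: heading 3 -> 111
  -- iteration 3/3 --
  LT 120: heading 111 -> 231
  LT 60: heading 231 -> 291
  LT 108: heading 291 -> 39
]
FD 15: (-8.435,-4.435) -> (3.222,5.005) [heading=39, draw]
LT 120: heading 39 -> 159
FD 12: (3.222,5.005) -> (-7.981,9.305) [heading=159, draw]
RT 107: heading 159 -> 52
Final: pos=(-7.981,9.305), heading=52, 4 segment(s) drawn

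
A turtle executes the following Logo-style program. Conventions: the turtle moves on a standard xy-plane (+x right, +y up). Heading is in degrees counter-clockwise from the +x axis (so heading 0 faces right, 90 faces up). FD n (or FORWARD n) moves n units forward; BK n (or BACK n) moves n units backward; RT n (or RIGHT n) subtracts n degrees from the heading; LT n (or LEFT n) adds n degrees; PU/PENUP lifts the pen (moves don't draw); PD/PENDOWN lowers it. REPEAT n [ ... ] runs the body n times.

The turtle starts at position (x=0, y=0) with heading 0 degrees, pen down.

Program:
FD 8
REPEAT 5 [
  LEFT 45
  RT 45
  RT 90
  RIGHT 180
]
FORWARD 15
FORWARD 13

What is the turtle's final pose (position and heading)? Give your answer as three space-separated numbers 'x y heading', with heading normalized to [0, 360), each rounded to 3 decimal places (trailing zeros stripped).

Executing turtle program step by step:
Start: pos=(0,0), heading=0, pen down
FD 8: (0,0) -> (8,0) [heading=0, draw]
REPEAT 5 [
  -- iteration 1/5 --
  LT 45: heading 0 -> 45
  RT 45: heading 45 -> 0
  RT 90: heading 0 -> 270
  RT 180: heading 270 -> 90
  -- iteration 2/5 --
  LT 45: heading 90 -> 135
  RT 45: heading 135 -> 90
  RT 90: heading 90 -> 0
  RT 180: heading 0 -> 180
  -- iteration 3/5 --
  LT 45: heading 180 -> 225
  RT 45: heading 225 -> 180
  RT 90: heading 180 -> 90
  RT 180: heading 90 -> 270
  -- iteration 4/5 --
  LT 45: heading 270 -> 315
  RT 45: heading 315 -> 270
  RT 90: heading 270 -> 180
  RT 180: heading 180 -> 0
  -- iteration 5/5 --
  LT 45: heading 0 -> 45
  RT 45: heading 45 -> 0
  RT 90: heading 0 -> 270
  RT 180: heading 270 -> 90
]
FD 15: (8,0) -> (8,15) [heading=90, draw]
FD 13: (8,15) -> (8,28) [heading=90, draw]
Final: pos=(8,28), heading=90, 3 segment(s) drawn

Answer: 8 28 90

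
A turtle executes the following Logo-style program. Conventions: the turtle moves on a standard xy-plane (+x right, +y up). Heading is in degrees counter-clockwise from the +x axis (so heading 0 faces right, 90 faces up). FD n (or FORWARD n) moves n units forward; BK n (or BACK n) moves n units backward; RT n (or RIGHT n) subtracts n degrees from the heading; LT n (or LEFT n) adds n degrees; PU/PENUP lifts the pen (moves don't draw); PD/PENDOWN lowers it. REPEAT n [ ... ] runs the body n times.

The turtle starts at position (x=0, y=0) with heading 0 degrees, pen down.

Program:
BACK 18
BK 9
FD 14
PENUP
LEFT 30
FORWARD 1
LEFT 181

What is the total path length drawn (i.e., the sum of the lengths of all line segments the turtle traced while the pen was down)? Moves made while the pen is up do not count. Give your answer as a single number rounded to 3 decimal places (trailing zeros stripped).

Executing turtle program step by step:
Start: pos=(0,0), heading=0, pen down
BK 18: (0,0) -> (-18,0) [heading=0, draw]
BK 9: (-18,0) -> (-27,0) [heading=0, draw]
FD 14: (-27,0) -> (-13,0) [heading=0, draw]
PU: pen up
LT 30: heading 0 -> 30
FD 1: (-13,0) -> (-12.134,0.5) [heading=30, move]
LT 181: heading 30 -> 211
Final: pos=(-12.134,0.5), heading=211, 3 segment(s) drawn

Segment lengths:
  seg 1: (0,0) -> (-18,0), length = 18
  seg 2: (-18,0) -> (-27,0), length = 9
  seg 3: (-27,0) -> (-13,0), length = 14
Total = 41

Answer: 41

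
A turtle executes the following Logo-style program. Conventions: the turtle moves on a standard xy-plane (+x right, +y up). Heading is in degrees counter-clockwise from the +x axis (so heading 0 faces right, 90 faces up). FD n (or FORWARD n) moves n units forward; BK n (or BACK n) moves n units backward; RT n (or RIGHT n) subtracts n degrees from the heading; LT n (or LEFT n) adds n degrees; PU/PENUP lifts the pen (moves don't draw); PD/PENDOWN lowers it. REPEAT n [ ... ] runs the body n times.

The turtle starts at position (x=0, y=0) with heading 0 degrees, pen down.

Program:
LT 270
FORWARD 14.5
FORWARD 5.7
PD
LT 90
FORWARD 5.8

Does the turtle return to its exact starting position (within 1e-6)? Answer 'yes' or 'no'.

Executing turtle program step by step:
Start: pos=(0,0), heading=0, pen down
LT 270: heading 0 -> 270
FD 14.5: (0,0) -> (0,-14.5) [heading=270, draw]
FD 5.7: (0,-14.5) -> (0,-20.2) [heading=270, draw]
PD: pen down
LT 90: heading 270 -> 0
FD 5.8: (0,-20.2) -> (5.8,-20.2) [heading=0, draw]
Final: pos=(5.8,-20.2), heading=0, 3 segment(s) drawn

Start position: (0, 0)
Final position: (5.8, -20.2)
Distance = 21.016; >= 1e-6 -> NOT closed

Answer: no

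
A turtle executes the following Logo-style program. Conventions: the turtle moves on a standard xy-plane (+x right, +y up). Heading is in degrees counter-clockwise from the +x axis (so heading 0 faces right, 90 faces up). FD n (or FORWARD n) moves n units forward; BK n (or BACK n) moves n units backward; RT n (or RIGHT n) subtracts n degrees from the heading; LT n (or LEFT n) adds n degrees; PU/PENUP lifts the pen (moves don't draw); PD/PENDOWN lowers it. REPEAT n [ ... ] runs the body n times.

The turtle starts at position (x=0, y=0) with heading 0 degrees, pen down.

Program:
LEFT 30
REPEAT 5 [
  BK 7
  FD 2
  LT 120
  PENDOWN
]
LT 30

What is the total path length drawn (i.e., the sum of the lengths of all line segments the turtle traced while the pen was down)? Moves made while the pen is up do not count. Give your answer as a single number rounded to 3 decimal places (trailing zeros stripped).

Executing turtle program step by step:
Start: pos=(0,0), heading=0, pen down
LT 30: heading 0 -> 30
REPEAT 5 [
  -- iteration 1/5 --
  BK 7: (0,0) -> (-6.062,-3.5) [heading=30, draw]
  FD 2: (-6.062,-3.5) -> (-4.33,-2.5) [heading=30, draw]
  LT 120: heading 30 -> 150
  PD: pen down
  -- iteration 2/5 --
  BK 7: (-4.33,-2.5) -> (1.732,-6) [heading=150, draw]
  FD 2: (1.732,-6) -> (0,-5) [heading=150, draw]
  LT 120: heading 150 -> 270
  PD: pen down
  -- iteration 3/5 --
  BK 7: (0,-5) -> (0,2) [heading=270, draw]
  FD 2: (0,2) -> (0,0) [heading=270, draw]
  LT 120: heading 270 -> 30
  PD: pen down
  -- iteration 4/5 --
  BK 7: (0,0) -> (-6.062,-3.5) [heading=30, draw]
  FD 2: (-6.062,-3.5) -> (-4.33,-2.5) [heading=30, draw]
  LT 120: heading 30 -> 150
  PD: pen down
  -- iteration 5/5 --
  BK 7: (-4.33,-2.5) -> (1.732,-6) [heading=150, draw]
  FD 2: (1.732,-6) -> (0,-5) [heading=150, draw]
  LT 120: heading 150 -> 270
  PD: pen down
]
LT 30: heading 270 -> 300
Final: pos=(0,-5), heading=300, 10 segment(s) drawn

Segment lengths:
  seg 1: (0,0) -> (-6.062,-3.5), length = 7
  seg 2: (-6.062,-3.5) -> (-4.33,-2.5), length = 2
  seg 3: (-4.33,-2.5) -> (1.732,-6), length = 7
  seg 4: (1.732,-6) -> (0,-5), length = 2
  seg 5: (0,-5) -> (0,2), length = 7
  seg 6: (0,2) -> (0,0), length = 2
  seg 7: (0,0) -> (-6.062,-3.5), length = 7
  seg 8: (-6.062,-3.5) -> (-4.33,-2.5), length = 2
  seg 9: (-4.33,-2.5) -> (1.732,-6), length = 7
  seg 10: (1.732,-6) -> (0,-5), length = 2
Total = 45

Answer: 45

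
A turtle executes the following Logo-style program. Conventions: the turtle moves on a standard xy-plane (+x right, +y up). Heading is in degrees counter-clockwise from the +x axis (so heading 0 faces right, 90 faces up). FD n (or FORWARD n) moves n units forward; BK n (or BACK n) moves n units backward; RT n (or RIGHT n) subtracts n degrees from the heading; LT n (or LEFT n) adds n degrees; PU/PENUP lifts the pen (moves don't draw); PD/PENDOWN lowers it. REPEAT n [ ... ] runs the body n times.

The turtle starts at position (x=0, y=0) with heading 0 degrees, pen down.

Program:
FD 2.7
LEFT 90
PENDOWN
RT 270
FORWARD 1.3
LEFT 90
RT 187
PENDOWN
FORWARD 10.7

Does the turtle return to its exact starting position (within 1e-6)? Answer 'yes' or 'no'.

Answer: no

Derivation:
Executing turtle program step by step:
Start: pos=(0,0), heading=0, pen down
FD 2.7: (0,0) -> (2.7,0) [heading=0, draw]
LT 90: heading 0 -> 90
PD: pen down
RT 270: heading 90 -> 180
FD 1.3: (2.7,0) -> (1.4,0) [heading=180, draw]
LT 90: heading 180 -> 270
RT 187: heading 270 -> 83
PD: pen down
FD 10.7: (1.4,0) -> (2.704,10.62) [heading=83, draw]
Final: pos=(2.704,10.62), heading=83, 3 segment(s) drawn

Start position: (0, 0)
Final position: (2.704, 10.62)
Distance = 10.959; >= 1e-6 -> NOT closed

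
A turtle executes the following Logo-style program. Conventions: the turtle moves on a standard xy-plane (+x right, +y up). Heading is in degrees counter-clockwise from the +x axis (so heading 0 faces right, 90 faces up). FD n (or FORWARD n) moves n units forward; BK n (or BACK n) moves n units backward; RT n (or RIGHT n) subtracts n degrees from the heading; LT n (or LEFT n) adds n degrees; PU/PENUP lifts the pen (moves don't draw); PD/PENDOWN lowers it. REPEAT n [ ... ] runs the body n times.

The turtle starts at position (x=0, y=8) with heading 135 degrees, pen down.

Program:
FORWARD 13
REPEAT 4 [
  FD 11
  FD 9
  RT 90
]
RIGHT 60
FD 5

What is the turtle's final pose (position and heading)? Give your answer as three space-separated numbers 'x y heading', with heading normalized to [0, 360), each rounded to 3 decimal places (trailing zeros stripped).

Answer: -7.898 22.022 75

Derivation:
Executing turtle program step by step:
Start: pos=(0,8), heading=135, pen down
FD 13: (0,8) -> (-9.192,17.192) [heading=135, draw]
REPEAT 4 [
  -- iteration 1/4 --
  FD 11: (-9.192,17.192) -> (-16.971,24.971) [heading=135, draw]
  FD 9: (-16.971,24.971) -> (-23.335,31.335) [heading=135, draw]
  RT 90: heading 135 -> 45
  -- iteration 2/4 --
  FD 11: (-23.335,31.335) -> (-15.556,39.113) [heading=45, draw]
  FD 9: (-15.556,39.113) -> (-9.192,45.477) [heading=45, draw]
  RT 90: heading 45 -> 315
  -- iteration 3/4 --
  FD 11: (-9.192,45.477) -> (-1.414,37.698) [heading=315, draw]
  FD 9: (-1.414,37.698) -> (4.95,31.335) [heading=315, draw]
  RT 90: heading 315 -> 225
  -- iteration 4/4 --
  FD 11: (4.95,31.335) -> (-2.828,23.556) [heading=225, draw]
  FD 9: (-2.828,23.556) -> (-9.192,17.192) [heading=225, draw]
  RT 90: heading 225 -> 135
]
RT 60: heading 135 -> 75
FD 5: (-9.192,17.192) -> (-7.898,22.022) [heading=75, draw]
Final: pos=(-7.898,22.022), heading=75, 10 segment(s) drawn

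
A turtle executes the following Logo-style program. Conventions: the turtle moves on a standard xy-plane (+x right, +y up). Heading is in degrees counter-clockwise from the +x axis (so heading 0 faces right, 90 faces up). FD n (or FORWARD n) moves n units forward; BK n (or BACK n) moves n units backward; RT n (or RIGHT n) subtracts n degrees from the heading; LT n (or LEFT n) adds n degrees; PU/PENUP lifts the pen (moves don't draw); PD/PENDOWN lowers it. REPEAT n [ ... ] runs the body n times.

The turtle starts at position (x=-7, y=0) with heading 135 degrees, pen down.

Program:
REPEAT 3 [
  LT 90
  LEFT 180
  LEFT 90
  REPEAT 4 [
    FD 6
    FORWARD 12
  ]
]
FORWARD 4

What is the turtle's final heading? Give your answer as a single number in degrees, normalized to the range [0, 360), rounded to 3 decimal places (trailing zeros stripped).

Answer: 135

Derivation:
Executing turtle program step by step:
Start: pos=(-7,0), heading=135, pen down
REPEAT 3 [
  -- iteration 1/3 --
  LT 90: heading 135 -> 225
  LT 180: heading 225 -> 45
  LT 90: heading 45 -> 135
  REPEAT 4 [
    -- iteration 1/4 --
    FD 6: (-7,0) -> (-11.243,4.243) [heading=135, draw]
    FD 12: (-11.243,4.243) -> (-19.728,12.728) [heading=135, draw]
    -- iteration 2/4 --
    FD 6: (-19.728,12.728) -> (-23.971,16.971) [heading=135, draw]
    FD 12: (-23.971,16.971) -> (-32.456,25.456) [heading=135, draw]
    -- iteration 3/4 --
    FD 6: (-32.456,25.456) -> (-36.698,29.698) [heading=135, draw]
    FD 12: (-36.698,29.698) -> (-45.184,38.184) [heading=135, draw]
    -- iteration 4/4 --
    FD 6: (-45.184,38.184) -> (-49.426,42.426) [heading=135, draw]
    FD 12: (-49.426,42.426) -> (-57.912,50.912) [heading=135, draw]
  ]
  -- iteration 2/3 --
  LT 90: heading 135 -> 225
  LT 180: heading 225 -> 45
  LT 90: heading 45 -> 135
  REPEAT 4 [
    -- iteration 1/4 --
    FD 6: (-57.912,50.912) -> (-62.154,55.154) [heading=135, draw]
    FD 12: (-62.154,55.154) -> (-70.64,63.64) [heading=135, draw]
    -- iteration 2/4 --
    FD 6: (-70.64,63.64) -> (-74.882,67.882) [heading=135, draw]
    FD 12: (-74.882,67.882) -> (-83.368,76.368) [heading=135, draw]
    -- iteration 3/4 --
    FD 6: (-83.368,76.368) -> (-87.61,80.61) [heading=135, draw]
    FD 12: (-87.61,80.61) -> (-96.095,89.095) [heading=135, draw]
    -- iteration 4/4 --
    FD 6: (-96.095,89.095) -> (-100.338,93.338) [heading=135, draw]
    FD 12: (-100.338,93.338) -> (-108.823,101.823) [heading=135, draw]
  ]
  -- iteration 3/3 --
  LT 90: heading 135 -> 225
  LT 180: heading 225 -> 45
  LT 90: heading 45 -> 135
  REPEAT 4 [
    -- iteration 1/4 --
    FD 6: (-108.823,101.823) -> (-113.066,106.066) [heading=135, draw]
    FD 12: (-113.066,106.066) -> (-121.551,114.551) [heading=135, draw]
    -- iteration 2/4 --
    FD 6: (-121.551,114.551) -> (-125.794,118.794) [heading=135, draw]
    FD 12: (-125.794,118.794) -> (-134.279,127.279) [heading=135, draw]
    -- iteration 3/4 --
    FD 6: (-134.279,127.279) -> (-138.522,131.522) [heading=135, draw]
    FD 12: (-138.522,131.522) -> (-147.007,140.007) [heading=135, draw]
    -- iteration 4/4 --
    FD 6: (-147.007,140.007) -> (-151.25,144.25) [heading=135, draw]
    FD 12: (-151.25,144.25) -> (-159.735,152.735) [heading=135, draw]
  ]
]
FD 4: (-159.735,152.735) -> (-162.563,155.563) [heading=135, draw]
Final: pos=(-162.563,155.563), heading=135, 25 segment(s) drawn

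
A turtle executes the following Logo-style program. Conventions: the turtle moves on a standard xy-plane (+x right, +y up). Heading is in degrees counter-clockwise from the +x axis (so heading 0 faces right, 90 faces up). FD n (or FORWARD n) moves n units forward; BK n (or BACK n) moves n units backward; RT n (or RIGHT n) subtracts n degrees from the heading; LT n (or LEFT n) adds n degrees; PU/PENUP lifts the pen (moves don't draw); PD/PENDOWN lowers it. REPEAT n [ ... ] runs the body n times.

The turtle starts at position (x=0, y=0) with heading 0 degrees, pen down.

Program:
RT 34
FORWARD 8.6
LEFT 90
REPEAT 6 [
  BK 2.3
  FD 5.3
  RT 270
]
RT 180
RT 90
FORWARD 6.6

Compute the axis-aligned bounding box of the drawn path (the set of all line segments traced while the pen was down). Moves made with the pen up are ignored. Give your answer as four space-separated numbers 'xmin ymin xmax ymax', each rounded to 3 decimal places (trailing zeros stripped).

Executing turtle program step by step:
Start: pos=(0,0), heading=0, pen down
RT 34: heading 0 -> 326
FD 8.6: (0,0) -> (7.13,-4.809) [heading=326, draw]
LT 90: heading 326 -> 56
REPEAT 6 [
  -- iteration 1/6 --
  BK 2.3: (7.13,-4.809) -> (5.844,-6.716) [heading=56, draw]
  FD 5.3: (5.844,-6.716) -> (8.807,-2.322) [heading=56, draw]
  RT 270: heading 56 -> 146
  -- iteration 2/6 --
  BK 2.3: (8.807,-2.322) -> (10.714,-3.608) [heading=146, draw]
  FD 5.3: (10.714,-3.608) -> (6.32,-0.644) [heading=146, draw]
  RT 270: heading 146 -> 236
  -- iteration 3/6 --
  BK 2.3: (6.32,-0.644) -> (7.606,1.262) [heading=236, draw]
  FD 5.3: (7.606,1.262) -> (4.643,-3.131) [heading=236, draw]
  RT 270: heading 236 -> 326
  -- iteration 4/6 --
  BK 2.3: (4.643,-3.131) -> (2.736,-1.845) [heading=326, draw]
  FD 5.3: (2.736,-1.845) -> (7.13,-4.809) [heading=326, draw]
  RT 270: heading 326 -> 56
  -- iteration 5/6 --
  BK 2.3: (7.13,-4.809) -> (5.844,-6.716) [heading=56, draw]
  FD 5.3: (5.844,-6.716) -> (8.807,-2.322) [heading=56, draw]
  RT 270: heading 56 -> 146
  -- iteration 6/6 --
  BK 2.3: (8.807,-2.322) -> (10.714,-3.608) [heading=146, draw]
  FD 5.3: (10.714,-3.608) -> (6.32,-0.644) [heading=146, draw]
  RT 270: heading 146 -> 236
]
RT 180: heading 236 -> 56
RT 90: heading 56 -> 326
FD 6.6: (6.32,-0.644) -> (11.792,-4.335) [heading=326, draw]
Final: pos=(11.792,-4.335), heading=326, 14 segment(s) drawn

Segment endpoints: x in {0, 2.736, 4.643, 5.844, 5.844, 6.32, 6.32, 7.13, 7.13, 7.606, 8.807, 8.807, 10.714, 10.714, 11.792}, y in {-6.716, -6.716, -4.809, -4.809, -4.335, -3.608, -3.608, -3.131, -2.322, -2.322, -1.845, -0.644, -0.644, 0, 1.262}
xmin=0, ymin=-6.716, xmax=11.792, ymax=1.262

Answer: 0 -6.716 11.792 1.262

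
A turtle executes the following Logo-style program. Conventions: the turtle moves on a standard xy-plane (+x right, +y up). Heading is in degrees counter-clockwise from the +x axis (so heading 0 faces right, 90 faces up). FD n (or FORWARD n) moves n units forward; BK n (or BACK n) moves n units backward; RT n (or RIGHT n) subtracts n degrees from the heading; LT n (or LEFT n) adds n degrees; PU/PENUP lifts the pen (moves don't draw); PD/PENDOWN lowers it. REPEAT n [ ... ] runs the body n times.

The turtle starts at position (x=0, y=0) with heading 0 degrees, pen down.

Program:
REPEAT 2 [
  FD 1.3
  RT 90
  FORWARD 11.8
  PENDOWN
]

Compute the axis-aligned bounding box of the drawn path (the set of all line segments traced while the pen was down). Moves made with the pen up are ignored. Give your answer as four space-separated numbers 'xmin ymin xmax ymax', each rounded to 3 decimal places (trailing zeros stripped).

Executing turtle program step by step:
Start: pos=(0,0), heading=0, pen down
REPEAT 2 [
  -- iteration 1/2 --
  FD 1.3: (0,0) -> (1.3,0) [heading=0, draw]
  RT 90: heading 0 -> 270
  FD 11.8: (1.3,0) -> (1.3,-11.8) [heading=270, draw]
  PD: pen down
  -- iteration 2/2 --
  FD 1.3: (1.3,-11.8) -> (1.3,-13.1) [heading=270, draw]
  RT 90: heading 270 -> 180
  FD 11.8: (1.3,-13.1) -> (-10.5,-13.1) [heading=180, draw]
  PD: pen down
]
Final: pos=(-10.5,-13.1), heading=180, 4 segment(s) drawn

Segment endpoints: x in {-10.5, 0, 1.3, 1.3}, y in {-13.1, -13.1, -11.8, 0}
xmin=-10.5, ymin=-13.1, xmax=1.3, ymax=0

Answer: -10.5 -13.1 1.3 0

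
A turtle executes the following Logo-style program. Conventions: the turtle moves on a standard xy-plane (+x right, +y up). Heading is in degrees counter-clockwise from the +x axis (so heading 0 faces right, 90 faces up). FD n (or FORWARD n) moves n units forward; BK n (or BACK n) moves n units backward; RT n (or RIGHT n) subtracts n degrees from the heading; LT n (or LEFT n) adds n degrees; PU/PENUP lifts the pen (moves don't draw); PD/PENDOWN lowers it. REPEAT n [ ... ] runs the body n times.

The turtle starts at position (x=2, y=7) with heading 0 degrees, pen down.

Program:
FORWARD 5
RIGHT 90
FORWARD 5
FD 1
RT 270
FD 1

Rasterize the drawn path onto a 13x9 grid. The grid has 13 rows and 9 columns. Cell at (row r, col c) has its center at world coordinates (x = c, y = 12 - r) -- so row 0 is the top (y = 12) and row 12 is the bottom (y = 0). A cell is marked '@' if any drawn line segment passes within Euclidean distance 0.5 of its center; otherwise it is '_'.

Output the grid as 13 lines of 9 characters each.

Answer: _________
_________
_________
_________
_________
__@@@@@@_
_______@_
_______@_
_______@_
_______@_
_______@_
_______@@
_________

Derivation:
Segment 0: (2,7) -> (7,7)
Segment 1: (7,7) -> (7,2)
Segment 2: (7,2) -> (7,1)
Segment 3: (7,1) -> (8,1)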